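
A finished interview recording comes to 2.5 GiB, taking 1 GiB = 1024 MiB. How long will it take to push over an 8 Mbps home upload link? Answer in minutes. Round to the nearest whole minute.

File: 2.5 GiB = 21474.8 Mb.
At 8 Mbps: 21474.8 / 8 = 2684.4 s ≈ 44.7 minutes.

45 minutes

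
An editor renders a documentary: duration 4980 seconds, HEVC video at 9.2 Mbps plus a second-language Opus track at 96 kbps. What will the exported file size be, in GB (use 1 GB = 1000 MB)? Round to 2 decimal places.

Audio: 96 kbps = 0.096 Mbps.
Total bitrate: 9.2 + 0.096 = 9.296 Mbps.
Stream data: 9.296 Mbps × 4980 s = 46294.1 Mb.
46,294 Mb ÷ 8 = 5,787 MB → 5.787 GB.

5.79 GB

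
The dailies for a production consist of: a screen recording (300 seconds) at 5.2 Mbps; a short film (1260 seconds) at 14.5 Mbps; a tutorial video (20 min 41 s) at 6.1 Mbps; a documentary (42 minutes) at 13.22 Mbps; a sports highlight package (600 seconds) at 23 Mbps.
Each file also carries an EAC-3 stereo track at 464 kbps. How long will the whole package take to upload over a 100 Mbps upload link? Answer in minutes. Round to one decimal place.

12.9 minutes

Audio: 464 kbps = 0.464 Mbps.
screen recording: 5.664 Mbps × 300 s = 1699.2 Mb
short film: 14.964 Mbps × 1260 s = 18854.6 Mb
tutorial video: 6.564 Mbps × 1241 s = 8145.9 Mb
documentary: 13.684 Mbps × 2520 s = 34483.7 Mb
sports highlight package: 23.464 Mbps × 600 s = 14078.4 Mb
Total: 77261.8 Mb = 9657.7 MB.
At 100 Mbps: 77261.8 / 100 = 773 s ≈ 12.9 minutes.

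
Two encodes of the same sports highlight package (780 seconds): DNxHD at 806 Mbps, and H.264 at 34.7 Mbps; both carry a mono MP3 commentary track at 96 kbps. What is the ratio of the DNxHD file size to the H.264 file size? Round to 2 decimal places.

23.17

Audio: 96 kbps = 0.096 Mbps.
DNxHD: 806.096 Mbps × 780 s = 628754.9 Mb = 73.197 GiB.
H.264: 34.796 Mbps × 780 s = 27140.9 Mb = 3.160 GiB.
Ratio: 73.197 / 3.160 = 23.166.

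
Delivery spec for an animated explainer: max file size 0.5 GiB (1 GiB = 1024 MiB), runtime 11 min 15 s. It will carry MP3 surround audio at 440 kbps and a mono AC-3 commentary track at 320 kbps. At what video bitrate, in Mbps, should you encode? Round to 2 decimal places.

Budget: 0.5 GiB = 4295.0 Mb.
11 min 15 s = 675 s
Total bitrate budget: 4295.0 Mb / 675 s = 6.363 Mbps.
Audio total: 440 + 320 = 760 kbps = 0.760 Mbps.
Video: 6.363 − 0.760 = 5.603 Mbps.

5.60 Mbps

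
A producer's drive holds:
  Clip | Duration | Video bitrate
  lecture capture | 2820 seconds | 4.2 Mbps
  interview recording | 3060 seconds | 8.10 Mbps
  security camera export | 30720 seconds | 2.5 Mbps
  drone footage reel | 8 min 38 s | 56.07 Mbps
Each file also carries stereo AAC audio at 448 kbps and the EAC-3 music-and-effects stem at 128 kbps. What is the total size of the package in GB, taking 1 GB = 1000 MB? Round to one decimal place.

20.5 GB

Audio total: 448 + 128 = 576 kbps = 0.576 Mbps.
lecture capture: 4.776 Mbps × 2820 s = 13468.3 Mb
interview recording: 8.676 Mbps × 3060 s = 26548.6 Mb
security camera export: 3.076 Mbps × 30720 s = 94494.7 Mb
drone footage reel: 56.646 Mbps × 518 s = 29342.6 Mb
Total: 163854.2 Mb = 20481.8 MB.
= 20.48 GB.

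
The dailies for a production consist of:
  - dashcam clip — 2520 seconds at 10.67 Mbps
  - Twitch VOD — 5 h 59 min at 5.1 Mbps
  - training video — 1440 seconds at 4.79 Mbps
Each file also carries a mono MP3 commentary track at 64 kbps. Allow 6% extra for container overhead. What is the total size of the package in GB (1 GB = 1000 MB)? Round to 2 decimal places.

Audio: 64 kbps = 0.064 Mbps.
dashcam clip: 10.734 Mbps × 2520 s × 1.06 = 28672.7 Mb
Twitch VOD: 5.164 Mbps × 21540 s × 1.06 = 117906.5 Mb
training video: 4.854 Mbps × 1440 s × 1.06 = 7409.1 Mb
Total: 153988.3 Mb = 19248.5 MB.
= 19.25 GB.

19.25 GB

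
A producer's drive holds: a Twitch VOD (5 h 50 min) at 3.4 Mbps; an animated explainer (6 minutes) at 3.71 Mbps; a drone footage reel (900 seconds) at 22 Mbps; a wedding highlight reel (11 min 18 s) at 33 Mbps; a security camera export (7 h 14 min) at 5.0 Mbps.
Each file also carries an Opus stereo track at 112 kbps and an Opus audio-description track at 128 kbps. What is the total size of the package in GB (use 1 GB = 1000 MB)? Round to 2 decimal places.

Audio total: 112 + 128 = 240 kbps = 0.240 Mbps.
Twitch VOD: 3.640 Mbps × 21000 s = 76440.0 Mb
animated explainer: 3.950 Mbps × 360 s = 1422.0 Mb
drone footage reel: 22.240 Mbps × 900 s = 20016.0 Mb
wedding highlight reel: 33.240 Mbps × 678 s = 22536.7 Mb
security camera export: 5.240 Mbps × 26040 s = 136449.6 Mb
Total: 256864.3 Mb = 32108.0 MB.
= 32.11 GB.

32.11 GB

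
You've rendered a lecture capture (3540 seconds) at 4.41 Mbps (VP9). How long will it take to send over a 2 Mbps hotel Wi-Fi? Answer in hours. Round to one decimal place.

File: 4.410 Mbps × 3540 s = 15611.4 Mb.
At 2 Mbps: 15611.4 / 2 = 7805.7 s ≈ 2.17 hours.

2.2 hours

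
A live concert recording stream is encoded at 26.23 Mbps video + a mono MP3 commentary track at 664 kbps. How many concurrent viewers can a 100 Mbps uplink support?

3

Audio: 664 kbps = 0.664 Mbps.
Per-viewer media rate: 26.894 Mbps.
100 Mbps = 100.0 Mbps; 100.0 / 26.894 = 3.72 → 3 viewers.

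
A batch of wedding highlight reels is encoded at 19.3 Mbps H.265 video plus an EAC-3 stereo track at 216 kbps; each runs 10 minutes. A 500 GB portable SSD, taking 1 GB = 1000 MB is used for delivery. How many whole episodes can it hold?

10 min = 600 s
Audio: 216 kbps = 0.216 Mbps.
Total bitrate: 19.516 Mbps.
Per item: 19.516 Mbps × 600 s = 11,710 Mb = 1,464 MB.
Capacity: 500 GB = 4,000,000 Mb; 341.60 items → 341 complete.

341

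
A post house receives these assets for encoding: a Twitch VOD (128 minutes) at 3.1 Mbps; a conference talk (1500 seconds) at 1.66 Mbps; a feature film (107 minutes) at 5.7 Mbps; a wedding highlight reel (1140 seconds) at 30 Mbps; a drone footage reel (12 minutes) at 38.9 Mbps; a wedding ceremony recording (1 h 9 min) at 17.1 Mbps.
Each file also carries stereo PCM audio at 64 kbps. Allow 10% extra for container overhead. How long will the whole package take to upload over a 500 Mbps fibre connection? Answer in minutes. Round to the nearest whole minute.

Audio: 64 kbps = 0.064 Mbps.
Twitch VOD: 3.164 Mbps × 7680 s × 1.10 = 26729.5 Mb
conference talk: 1.724 Mbps × 1500 s × 1.10 = 2844.6 Mb
feature film: 5.764 Mbps × 6420 s × 1.10 = 40705.4 Mb
wedding highlight reel: 30.064 Mbps × 1140 s × 1.10 = 37700.3 Mb
drone footage reel: 38.964 Mbps × 720 s × 1.10 = 30859.5 Mb
wedding ceremony recording: 17.164 Mbps × 4140 s × 1.10 = 78164.9 Mb
Total: 217004.0 Mb = 27125.5 MB.
At 500 Mbps: 217004.0 / 500 = 434 s ≈ 7.23 minutes.

7 minutes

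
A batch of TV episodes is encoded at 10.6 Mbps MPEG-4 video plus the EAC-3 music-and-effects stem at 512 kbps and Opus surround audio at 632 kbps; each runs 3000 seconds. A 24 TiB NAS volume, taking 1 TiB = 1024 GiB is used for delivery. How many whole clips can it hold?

5991

Audio total: 512 + 632 = 1144 kbps = 1.144 Mbps.
Total bitrate: 11.744 Mbps.
Per item: 11.744 Mbps × 3000 s = 35,232 Mb = 4,404 MB.
Capacity: 24 TiB = 211,106,233 Mb; 5991.89 items → 5991 complete.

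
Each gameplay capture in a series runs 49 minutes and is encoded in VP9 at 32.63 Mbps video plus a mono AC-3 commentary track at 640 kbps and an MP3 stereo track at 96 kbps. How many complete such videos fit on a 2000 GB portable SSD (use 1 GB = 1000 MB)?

163

49 min = 2940 s
Audio total: 640 + 96 = 736 kbps = 0.736 Mbps.
Total bitrate: 33.366 Mbps.
Per item: 33.366 Mbps × 2940 s = 98,096 Mb = 12,262 MB.
Capacity: 2000 GB = 16,000,000 Mb; 163.11 items → 163 complete.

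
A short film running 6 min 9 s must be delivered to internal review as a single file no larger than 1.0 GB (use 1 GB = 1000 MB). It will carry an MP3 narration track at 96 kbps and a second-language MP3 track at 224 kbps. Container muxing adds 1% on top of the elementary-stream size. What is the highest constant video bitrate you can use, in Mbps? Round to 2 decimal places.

Budget: 1.0 GB = 8000.0 Mb.
Stream payload after overhead: 8000.0 / 1.01 = 7920.8 Mb.
6 min 9 s = 369 s
Total bitrate budget: 7920.8 Mb / 369 s = 21.466 Mbps.
Audio total: 96 + 224 = 320 kbps = 0.320 Mbps.
Video: 21.466 − 0.320 = 21.146 Mbps.

21.15 Mbps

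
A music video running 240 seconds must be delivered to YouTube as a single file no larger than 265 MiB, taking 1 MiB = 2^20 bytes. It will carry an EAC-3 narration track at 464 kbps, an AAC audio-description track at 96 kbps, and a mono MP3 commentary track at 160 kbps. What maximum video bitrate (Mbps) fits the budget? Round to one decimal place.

8.5 Mbps

Budget: 265 MiB = 2223.0 Mb.
Total bitrate budget: 2223.0 Mb / 240 s = 9.262 Mbps.
Audio total: 464 + 96 + 160 = 720 kbps = 0.720 Mbps.
Video: 9.262 − 0.720 = 8.542 Mbps.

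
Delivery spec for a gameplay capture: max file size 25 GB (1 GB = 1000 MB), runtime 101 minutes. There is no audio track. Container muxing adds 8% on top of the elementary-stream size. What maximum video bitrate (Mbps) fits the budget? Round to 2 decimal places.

30.56 Mbps

Budget: 25 GB = 200000.0 Mb.
Stream payload after overhead: 200000.0 / 1.08 = 185185.2 Mb.
101 min = 6060 s
Total bitrate budget: 185185.2 Mb / 6060 s = 30.559 Mbps.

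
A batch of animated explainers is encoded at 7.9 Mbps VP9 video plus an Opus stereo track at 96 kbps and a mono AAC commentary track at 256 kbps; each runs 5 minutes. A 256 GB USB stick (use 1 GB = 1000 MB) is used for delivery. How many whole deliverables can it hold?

5 min = 300 s
Audio total: 96 + 256 = 352 kbps = 0.352 Mbps.
Total bitrate: 8.252 Mbps.
Per item: 8.252 Mbps × 300 s = 2,476 Mb = 309.4 MB.
Capacity: 256 GB = 2,048,000 Mb; 827.27 items → 827 complete.

827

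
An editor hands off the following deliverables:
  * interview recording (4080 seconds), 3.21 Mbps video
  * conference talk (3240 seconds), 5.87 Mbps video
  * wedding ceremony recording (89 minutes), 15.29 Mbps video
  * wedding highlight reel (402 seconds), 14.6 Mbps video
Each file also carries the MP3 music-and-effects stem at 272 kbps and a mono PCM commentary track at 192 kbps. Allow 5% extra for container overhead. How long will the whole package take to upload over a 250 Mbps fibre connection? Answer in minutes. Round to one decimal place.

Audio total: 272 + 192 = 464 kbps = 0.464 Mbps.
interview recording: 3.674 Mbps × 4080 s × 1.05 = 15739.4 Mb
conference talk: 6.334 Mbps × 3240 s × 1.05 = 21548.3 Mb
wedding ceremony recording: 15.754 Mbps × 5340 s × 1.05 = 88332.7 Mb
wedding highlight reel: 15.064 Mbps × 402 s × 1.05 = 6358.5 Mb
Total: 131978.9 Mb = 16497.4 MB.
At 250 Mbps: 131978.9 / 250 = 528 s ≈ 8.8 minutes.

8.8 minutes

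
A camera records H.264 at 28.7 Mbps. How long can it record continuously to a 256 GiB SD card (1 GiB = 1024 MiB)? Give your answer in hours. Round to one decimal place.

21.3 hours

Capacity: 256 GiB = 2,199,023 Mb.
Recording time: 2,199,023 / 28.700 = 76,621 s ≈ 21.3 hours.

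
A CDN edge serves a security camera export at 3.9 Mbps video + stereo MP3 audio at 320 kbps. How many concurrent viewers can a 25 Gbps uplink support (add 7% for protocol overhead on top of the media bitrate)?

5536

Audio: 320 kbps = 0.320 Mbps.
Per-viewer media rate: 4.220 Mbps.
On the wire with 7% overhead: 4.515 Mbps.
25 Gbps = 25,000 Mbps; 25,000 / 4.515 = 5536.61 → 5536 viewers.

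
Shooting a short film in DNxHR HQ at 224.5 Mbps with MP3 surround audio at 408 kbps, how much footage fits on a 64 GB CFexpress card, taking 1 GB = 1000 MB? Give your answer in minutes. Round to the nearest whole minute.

38 minutes

Audio: 408 kbps = 0.408 Mbps.
Total bitrate: 224.5 + 0.408 = 224.908 Mbps.
Capacity: 64 GB = 512,000 Mb.
Recording time: 512,000 / 224.908 = 2,276 s ≈ 37.9 minutes.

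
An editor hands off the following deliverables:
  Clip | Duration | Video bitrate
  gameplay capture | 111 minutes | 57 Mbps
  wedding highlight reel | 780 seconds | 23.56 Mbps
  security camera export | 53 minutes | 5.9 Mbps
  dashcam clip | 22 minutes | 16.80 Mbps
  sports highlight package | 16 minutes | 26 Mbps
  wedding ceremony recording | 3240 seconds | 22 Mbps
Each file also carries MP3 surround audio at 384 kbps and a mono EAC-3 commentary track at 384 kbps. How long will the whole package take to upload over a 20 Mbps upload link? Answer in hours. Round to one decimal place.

7.6 hours

Audio total: 384 + 384 = 768 kbps = 0.768 Mbps.
gameplay capture: 57.768 Mbps × 6660 s = 384734.9 Mb
wedding highlight reel: 24.328 Mbps × 780 s = 18975.8 Mb
security camera export: 6.668 Mbps × 3180 s = 21204.2 Mb
dashcam clip: 17.568 Mbps × 1320 s = 23189.8 Mb
sports highlight package: 26.768 Mbps × 960 s = 25697.3 Mb
wedding ceremony recording: 22.768 Mbps × 3240 s = 73768.3 Mb
Total: 547570.3 Mb = 68446.3 MB.
At 20 Mbps: 547570.3 / 20 = 27379 s ≈ 7.61 hours.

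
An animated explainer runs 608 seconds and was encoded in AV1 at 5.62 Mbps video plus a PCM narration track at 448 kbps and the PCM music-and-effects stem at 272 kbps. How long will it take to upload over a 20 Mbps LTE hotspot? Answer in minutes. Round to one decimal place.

Audio total: 448 + 272 = 720 kbps = 0.720 Mbps.
Total bitrate: 6.340 Mbps.
File: 6.340 Mbps × 608 s = 3854.7 Mb.
At 20 Mbps: 3854.7 / 20 = 192.7 s ≈ 3.21 minutes.

3.2 minutes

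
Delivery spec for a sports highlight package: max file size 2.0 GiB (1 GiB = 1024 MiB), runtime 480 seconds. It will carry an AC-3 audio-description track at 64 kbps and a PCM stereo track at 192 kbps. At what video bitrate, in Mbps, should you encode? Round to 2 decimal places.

Budget: 2.0 GiB = 17179.9 Mb.
Total bitrate budget: 17179.9 Mb / 480 s = 35.791 Mbps.
Audio total: 64 + 192 = 256 kbps = 0.256 Mbps.
Video: 35.791 − 0.256 = 35.535 Mbps.

35.54 Mbps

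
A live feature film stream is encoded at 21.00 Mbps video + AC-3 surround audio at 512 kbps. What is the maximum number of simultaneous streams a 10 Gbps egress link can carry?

Audio: 512 kbps = 0.512 Mbps.
Per-viewer media rate: 21.512 Mbps.
10 Gbps = 10,000 Mbps; 10,000 / 21.512 = 464.86 → 464 viewers.

464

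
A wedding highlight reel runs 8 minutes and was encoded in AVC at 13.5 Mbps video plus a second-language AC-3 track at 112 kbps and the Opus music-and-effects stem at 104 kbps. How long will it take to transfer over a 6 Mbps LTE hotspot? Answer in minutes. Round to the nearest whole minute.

8 min = 480 s
Audio total: 112 + 104 = 216 kbps = 0.216 Mbps.
Total bitrate: 13.716 Mbps.
File: 13.716 Mbps × 480 s = 6583.7 Mb.
At 6 Mbps: 6583.7 / 6 = 1097.3 s ≈ 18.3 minutes.

18 minutes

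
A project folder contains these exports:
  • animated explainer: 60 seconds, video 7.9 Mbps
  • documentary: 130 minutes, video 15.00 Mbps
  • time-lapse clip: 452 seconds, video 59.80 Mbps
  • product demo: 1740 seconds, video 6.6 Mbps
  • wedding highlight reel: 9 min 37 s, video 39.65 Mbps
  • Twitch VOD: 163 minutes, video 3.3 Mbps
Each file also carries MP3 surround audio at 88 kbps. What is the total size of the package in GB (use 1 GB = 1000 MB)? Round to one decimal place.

26.6 GB

Audio: 88 kbps = 0.088 Mbps.
animated explainer: 7.988 Mbps × 60 s = 479.3 Mb
documentary: 15.088 Mbps × 7800 s = 117686.4 Mb
time-lapse clip: 59.888 Mbps × 452 s = 27069.4 Mb
product demo: 6.688 Mbps × 1740 s = 11637.1 Mb
wedding highlight reel: 39.738 Mbps × 577 s = 22928.8 Mb
Twitch VOD: 3.388 Mbps × 9780 s = 33134.6 Mb
Total: 212935.6 Mb = 26617.0 MB.
= 26.62 GB.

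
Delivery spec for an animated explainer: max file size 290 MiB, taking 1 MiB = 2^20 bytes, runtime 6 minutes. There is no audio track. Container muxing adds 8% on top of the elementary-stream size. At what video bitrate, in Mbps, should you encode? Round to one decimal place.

Budget: 290 MiB = 2432.7 Mb.
Stream payload after overhead: 2432.7 / 1.08 = 2252.5 Mb.
6 min = 360 s
Total bitrate budget: 2252.5 Mb / 360 s = 6.257 Mbps.

6.3 Mbps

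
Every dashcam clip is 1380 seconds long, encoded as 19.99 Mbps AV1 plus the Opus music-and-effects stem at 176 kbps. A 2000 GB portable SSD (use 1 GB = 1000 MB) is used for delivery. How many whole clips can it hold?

574

Audio: 176 kbps = 0.176 Mbps.
Total bitrate: 20.166 Mbps.
Per item: 20.166 Mbps × 1380 s = 27,829 Mb = 3,479 MB.
Capacity: 2000 GB = 16,000,000 Mb; 574.94 items → 574 complete.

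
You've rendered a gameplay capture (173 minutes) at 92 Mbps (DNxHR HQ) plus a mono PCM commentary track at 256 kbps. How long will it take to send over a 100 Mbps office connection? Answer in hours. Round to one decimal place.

2.7 hours

173 min = 10380 s
Audio: 256 kbps = 0.256 Mbps.
Total bitrate: 92.256 Mbps.
File: 92.256 Mbps × 10380 s = 957617.3 Mb.
At 100 Mbps: 957617.3 / 100 = 9576.2 s ≈ 2.66 hours.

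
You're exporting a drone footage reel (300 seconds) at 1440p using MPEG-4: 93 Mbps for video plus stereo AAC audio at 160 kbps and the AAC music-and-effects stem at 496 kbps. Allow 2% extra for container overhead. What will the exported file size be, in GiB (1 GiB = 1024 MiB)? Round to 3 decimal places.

Audio total: 160 + 496 = 656 kbps = 0.656 Mbps.
Total bitrate: 93 + 0.656 = 93.656 Mbps.
Stream data: 93.656 Mbps × 300 s = 28096.8 Mb.
With 2% container overhead: ×1.02.
28,659 Mb = 3,582,342,000 bytes ÷ 1,073,741,824 = 3.336 GiB.

3.336 GiB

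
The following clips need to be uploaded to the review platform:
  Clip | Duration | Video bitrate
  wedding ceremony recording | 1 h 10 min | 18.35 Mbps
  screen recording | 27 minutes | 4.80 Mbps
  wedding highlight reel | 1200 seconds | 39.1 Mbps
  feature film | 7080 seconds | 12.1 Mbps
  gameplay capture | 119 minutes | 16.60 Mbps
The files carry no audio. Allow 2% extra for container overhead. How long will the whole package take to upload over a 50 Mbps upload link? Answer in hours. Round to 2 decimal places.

wedding ceremony recording: 18.350 Mbps × 4200 s × 1.02 = 78611.4 Mb
screen recording: 4.800 Mbps × 1620 s × 1.02 = 7931.5 Mb
wedding highlight reel: 39.100 Mbps × 1200 s × 1.02 = 47858.4 Mb
feature film: 12.100 Mbps × 7080 s × 1.02 = 87381.4 Mb
gameplay capture: 16.600 Mbps × 7140 s × 1.02 = 120894.5 Mb
Total: 342677.2 Mb = 42834.6 MB.
At 50 Mbps: 342677.2 / 50 = 6854 s ≈ 1.9 hours.

1.90 hours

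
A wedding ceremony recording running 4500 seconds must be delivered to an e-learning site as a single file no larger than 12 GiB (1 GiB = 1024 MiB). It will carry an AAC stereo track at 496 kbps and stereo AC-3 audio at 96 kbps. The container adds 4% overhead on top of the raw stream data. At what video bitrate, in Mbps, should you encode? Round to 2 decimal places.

Budget: 12 GiB = 103079.2 Mb.
Stream payload after overhead: 103079.2 / 1.04 = 99114.6 Mb.
Total bitrate budget: 99114.6 Mb / 4500 s = 22.025 Mbps.
Audio total: 496 + 96 = 592 kbps = 0.592 Mbps.
Video: 22.025 − 0.592 = 21.433 Mbps.

21.43 Mbps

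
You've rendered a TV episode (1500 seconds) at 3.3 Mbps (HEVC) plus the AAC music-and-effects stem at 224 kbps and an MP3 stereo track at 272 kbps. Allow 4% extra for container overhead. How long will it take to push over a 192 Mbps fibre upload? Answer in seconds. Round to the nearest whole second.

Audio total: 224 + 272 = 496 kbps = 0.496 Mbps.
Total bitrate: 3.796 Mbps.
File: 3.796 Mbps × 1500 s = 5694.0 Mb.
With 4% container overhead: ×1.04. → 5921.8 Mb.
At 192 Mbps: 5921.8 / 192 = 30.8 s ≈ 30.8 seconds.

31 seconds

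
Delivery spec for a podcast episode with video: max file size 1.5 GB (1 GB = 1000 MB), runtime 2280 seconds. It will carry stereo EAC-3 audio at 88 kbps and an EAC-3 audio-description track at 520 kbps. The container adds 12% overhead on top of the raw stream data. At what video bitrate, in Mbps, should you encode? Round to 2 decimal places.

Budget: 1.5 GB = 12000.0 Mb.
Stream payload after overhead: 12000.0 / 1.12 = 10714.3 Mb.
Total bitrate budget: 10714.3 Mb / 2280 s = 4.699 Mbps.
Audio total: 88 + 520 = 608 kbps = 0.608 Mbps.
Video: 4.699 − 0.608 = 4.091 Mbps.

4.09 Mbps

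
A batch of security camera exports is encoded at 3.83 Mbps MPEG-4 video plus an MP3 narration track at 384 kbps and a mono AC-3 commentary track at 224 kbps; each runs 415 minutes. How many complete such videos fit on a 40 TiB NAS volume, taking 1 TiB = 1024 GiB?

3183

415 min = 24900 s
Audio total: 384 + 224 = 608 kbps = 0.608 Mbps.
Total bitrate: 4.438 Mbps.
Per item: 4.438 Mbps × 24900 s = 110,506 Mb = 13,813 MB.
Capacity: 40 TiB = 351,843,721 Mb; 3183.93 items → 3183 complete.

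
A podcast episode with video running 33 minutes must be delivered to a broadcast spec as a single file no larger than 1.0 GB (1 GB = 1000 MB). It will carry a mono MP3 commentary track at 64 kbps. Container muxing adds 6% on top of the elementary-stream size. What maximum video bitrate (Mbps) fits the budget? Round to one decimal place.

3.7 Mbps

Budget: 1.0 GB = 8000.0 Mb.
Stream payload after overhead: 8000.0 / 1.06 = 7547.2 Mb.
33 min = 1980 s
Total bitrate budget: 7547.2 Mb / 1980 s = 3.812 Mbps.
Audio: 64 kbps = 0.064 Mbps.
Video: 3.812 − 0.064 = 3.748 Mbps.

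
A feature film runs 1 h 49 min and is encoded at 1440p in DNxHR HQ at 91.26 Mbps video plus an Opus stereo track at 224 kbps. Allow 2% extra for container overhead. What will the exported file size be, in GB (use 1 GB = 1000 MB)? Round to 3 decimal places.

76.284 GB

1 h 49 min = 109 min = 6540 s
Audio: 224 kbps = 0.224 Mbps.
Total bitrate: 91.26 + 0.224 = 91.484 Mbps.
Stream data: 91.484 Mbps × 6540 s = 598305.4 Mb.
With 2% container overhead: ×1.02.
610,271 Mb ÷ 8 = 76,284 MB → 76.28 GB.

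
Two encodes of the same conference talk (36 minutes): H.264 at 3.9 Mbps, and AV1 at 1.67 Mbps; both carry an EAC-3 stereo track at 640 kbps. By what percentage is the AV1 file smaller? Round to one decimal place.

49.1%

36 min = 2160 s
Audio: 640 kbps = 0.640 Mbps.
H.264: 4.540 Mbps × 2160 s = 9806.4 Mb = 1.226 GB.
AV1: 2.310 Mbps × 2160 s = 4989.6 Mb = 0.624 GB.
Reduction: (1 − 0.624/1.226) × 100 = 49.12%.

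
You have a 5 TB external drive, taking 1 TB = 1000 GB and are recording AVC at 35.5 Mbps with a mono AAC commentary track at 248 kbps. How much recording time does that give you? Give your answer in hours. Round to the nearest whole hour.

Audio: 248 kbps = 0.248 Mbps.
Total bitrate: 35.5 + 0.248 = 35.748 Mbps.
Capacity: 5 TB = 40,000,000 Mb.
Recording time: 40,000,000 / 35.748 = 1,118,944 s ≈ 311 hours.

311 hours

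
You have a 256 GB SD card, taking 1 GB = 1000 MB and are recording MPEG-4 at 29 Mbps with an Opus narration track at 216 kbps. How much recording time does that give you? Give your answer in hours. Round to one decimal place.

Audio: 216 kbps = 0.216 Mbps.
Total bitrate: 29 + 0.216 = 29.216 Mbps.
Capacity: 256 GB = 2,048,000 Mb.
Recording time: 2,048,000 / 29.216 = 70,099 s ≈ 19.5 hours.

19.5 hours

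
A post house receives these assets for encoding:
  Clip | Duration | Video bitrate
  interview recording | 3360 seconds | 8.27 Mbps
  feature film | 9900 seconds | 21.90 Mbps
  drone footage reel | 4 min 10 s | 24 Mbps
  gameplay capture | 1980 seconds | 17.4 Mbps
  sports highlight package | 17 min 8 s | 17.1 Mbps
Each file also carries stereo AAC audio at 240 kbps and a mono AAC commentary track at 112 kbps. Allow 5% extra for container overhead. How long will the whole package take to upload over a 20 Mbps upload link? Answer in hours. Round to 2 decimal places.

4.50 hours

Audio total: 240 + 112 = 352 kbps = 0.352 Mbps.
interview recording: 8.622 Mbps × 3360 s × 1.05 = 30418.4 Mb
feature film: 22.252 Mbps × 9900 s × 1.05 = 231309.5 Mb
drone footage reel: 24.352 Mbps × 250 s × 1.05 = 6392.4 Mb
gameplay capture: 17.752 Mbps × 1980 s × 1.05 = 36906.4 Mb
sports highlight package: 17.452 Mbps × 1028 s × 1.05 = 18837.7 Mb
Total: 323864.5 Mb = 40483.1 MB.
At 20 Mbps: 323864.5 / 20 = 16193 s ≈ 4.5 hours.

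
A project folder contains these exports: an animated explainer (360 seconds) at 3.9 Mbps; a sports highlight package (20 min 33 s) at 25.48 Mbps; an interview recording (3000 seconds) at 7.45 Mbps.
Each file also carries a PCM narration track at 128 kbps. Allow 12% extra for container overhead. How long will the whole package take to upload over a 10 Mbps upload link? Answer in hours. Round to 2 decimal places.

1.73 hours

Audio: 128 kbps = 0.128 Mbps.
animated explainer: 4.028 Mbps × 360 s × 1.12 = 1624.1 Mb
sports highlight package: 25.608 Mbps × 1233 s × 1.12 = 35363.6 Mb
interview recording: 7.578 Mbps × 3000 s × 1.12 = 25462.1 Mb
Total: 62449.8 Mb = 7806.2 MB.
At 10 Mbps: 62449.8 / 10 = 6245 s ≈ 1.73 hours.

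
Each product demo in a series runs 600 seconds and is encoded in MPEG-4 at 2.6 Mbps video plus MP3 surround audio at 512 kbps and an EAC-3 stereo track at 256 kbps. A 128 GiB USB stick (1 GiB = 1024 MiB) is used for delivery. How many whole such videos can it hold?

Audio total: 512 + 256 = 768 kbps = 0.768 Mbps.
Total bitrate: 3.368 Mbps.
Per item: 3.368 Mbps × 600 s = 2,021 Mb = 252.6 MB.
Capacity: 128 GiB = 1,099,512 Mb; 544.10 items → 544 complete.

544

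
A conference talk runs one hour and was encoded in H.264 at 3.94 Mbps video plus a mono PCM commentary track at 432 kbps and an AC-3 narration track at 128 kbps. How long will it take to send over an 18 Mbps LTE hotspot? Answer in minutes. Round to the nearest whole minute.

1 h = 3600 s
Audio total: 432 + 128 = 560 kbps = 0.560 Mbps.
Total bitrate: 4.500 Mbps.
File: 4.500 Mbps × 3600 s = 16200.0 Mb.
At 18 Mbps: 16200.0 / 18 = 900.0 s ≈ 15 minutes.

15 minutes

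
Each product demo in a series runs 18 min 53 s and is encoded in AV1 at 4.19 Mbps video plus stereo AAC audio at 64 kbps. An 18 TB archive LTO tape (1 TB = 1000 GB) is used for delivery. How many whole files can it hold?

29876

18 min 53 s = 1133 s
Audio: 64 kbps = 0.064 Mbps.
Total bitrate: 4.254 Mbps.
Per item: 4.254 Mbps × 1133 s = 4,820 Mb = 602.5 MB.
Capacity: 18 TB = 144,000,000 Mb; 29876.87 items → 29876 complete.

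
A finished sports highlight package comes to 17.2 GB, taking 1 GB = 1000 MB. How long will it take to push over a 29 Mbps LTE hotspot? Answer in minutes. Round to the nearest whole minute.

79 minutes

File: 17.2 GB = 137600.0 Mb.
At 29 Mbps: 137600.0 / 29 = 4744.8 s ≈ 79.1 minutes.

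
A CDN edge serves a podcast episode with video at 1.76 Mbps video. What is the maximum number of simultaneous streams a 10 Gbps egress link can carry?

10 Gbps = 10,000 Mbps; 10,000 / 1.760 = 5681.82 → 5681 viewers.

5681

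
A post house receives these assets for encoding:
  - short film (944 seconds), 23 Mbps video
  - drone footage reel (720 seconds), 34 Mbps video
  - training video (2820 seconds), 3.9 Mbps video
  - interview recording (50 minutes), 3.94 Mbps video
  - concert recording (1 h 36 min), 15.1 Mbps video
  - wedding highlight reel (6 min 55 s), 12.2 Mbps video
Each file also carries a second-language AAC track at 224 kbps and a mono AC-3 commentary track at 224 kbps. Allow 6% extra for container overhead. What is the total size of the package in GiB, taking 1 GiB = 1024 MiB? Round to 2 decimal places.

20.63 GiB

Audio total: 224 + 224 = 448 kbps = 0.448 Mbps.
short film: 23.448 Mbps × 944 s × 1.06 = 23463.0 Mb
drone footage reel: 34.448 Mbps × 720 s × 1.06 = 26290.7 Mb
training video: 4.348 Mbps × 2820 s × 1.06 = 12997.0 Mb
interview recording: 4.388 Mbps × 3000 s × 1.06 = 13953.8 Mb
concert recording: 15.548 Mbps × 5760 s × 1.06 = 94929.9 Mb
wedding highlight reel: 12.648 Mbps × 415 s × 1.06 = 5563.9 Mb
Total: 177198.3 Mb = 22149.8 MB.
= 20.63 GiB.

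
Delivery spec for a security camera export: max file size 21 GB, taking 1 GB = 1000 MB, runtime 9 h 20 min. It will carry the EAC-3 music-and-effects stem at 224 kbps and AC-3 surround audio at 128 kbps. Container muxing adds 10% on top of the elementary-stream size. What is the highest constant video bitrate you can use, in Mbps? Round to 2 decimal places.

Budget: 21 GB = 168000.0 Mb.
Stream payload after overhead: 168000.0 / 1.10 = 152727.3 Mb.
9 h 20 min = 560 min = 33600 s
Total bitrate budget: 152727.3 Mb / 33600 s = 4.545 Mbps.
Audio total: 224 + 128 = 352 kbps = 0.352 Mbps.
Video: 4.545 − 0.352 = 4.193 Mbps.

4.19 Mbps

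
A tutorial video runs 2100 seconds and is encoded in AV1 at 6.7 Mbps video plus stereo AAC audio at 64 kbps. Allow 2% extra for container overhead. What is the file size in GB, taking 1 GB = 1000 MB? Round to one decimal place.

Audio: 64 kbps = 0.064 Mbps.
Total bitrate: 6.7 + 0.064 = 6.764 Mbps.
Stream data: 6.764 Mbps × 2100 s = 14204.4 Mb.
With 2% container overhead: ×1.02.
14,488 Mb ÷ 8 = 1,811 MB → 1.811 GB.

1.8 GB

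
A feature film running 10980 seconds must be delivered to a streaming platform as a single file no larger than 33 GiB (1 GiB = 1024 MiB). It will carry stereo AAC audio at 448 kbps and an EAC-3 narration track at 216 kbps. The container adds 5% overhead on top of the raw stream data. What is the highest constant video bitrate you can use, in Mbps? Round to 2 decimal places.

23.92 Mbps

Budget: 33 GiB = 283467.8 Mb.
Stream payload after overhead: 283467.8 / 1.05 = 269969.4 Mb.
Total bitrate budget: 269969.4 Mb / 10980 s = 24.587 Mbps.
Audio total: 448 + 216 = 664 kbps = 0.664 Mbps.
Video: 24.587 − 0.664 = 23.923 Mbps.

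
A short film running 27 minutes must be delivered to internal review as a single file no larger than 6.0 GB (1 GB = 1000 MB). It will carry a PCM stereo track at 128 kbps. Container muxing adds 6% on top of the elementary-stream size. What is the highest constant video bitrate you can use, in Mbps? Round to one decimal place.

Budget: 6.0 GB = 48000.0 Mb.
Stream payload after overhead: 48000.0 / 1.06 = 45283.0 Mb.
27 min = 1620 s
Total bitrate budget: 45283.0 Mb / 1620 s = 27.952 Mbps.
Audio: 128 kbps = 0.128 Mbps.
Video: 27.952 − 0.128 = 27.824 Mbps.

27.8 Mbps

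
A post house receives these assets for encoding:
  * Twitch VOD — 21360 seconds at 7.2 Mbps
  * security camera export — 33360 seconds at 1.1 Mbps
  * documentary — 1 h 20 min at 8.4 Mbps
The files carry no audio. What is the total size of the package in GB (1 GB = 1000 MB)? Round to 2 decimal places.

Twitch VOD: 7.200 Mbps × 21360 s = 153792.0 Mb
security camera export: 1.100 Mbps × 33360 s = 36696.0 Mb
documentary: 8.400 Mbps × 4800 s = 40320.0 Mb
Total: 230808.0 Mb = 28851.0 MB.
= 28.85 GB.

28.85 GB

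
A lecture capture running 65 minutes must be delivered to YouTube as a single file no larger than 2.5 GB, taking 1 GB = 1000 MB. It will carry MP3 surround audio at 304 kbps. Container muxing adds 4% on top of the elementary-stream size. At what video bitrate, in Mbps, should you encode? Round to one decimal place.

4.6 Mbps

Budget: 2.5 GB = 20000.0 Mb.
Stream payload after overhead: 20000.0 / 1.04 = 19230.8 Mb.
65 min = 3900 s
Total bitrate budget: 19230.8 Mb / 3900 s = 4.931 Mbps.
Audio: 304 kbps = 0.304 Mbps.
Video: 4.931 − 0.304 = 4.627 Mbps.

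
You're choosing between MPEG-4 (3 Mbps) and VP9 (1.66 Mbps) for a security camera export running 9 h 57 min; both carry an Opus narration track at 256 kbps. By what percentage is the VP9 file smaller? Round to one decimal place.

9 h 57 min = 597 min = 35820 s
Audio: 256 kbps = 0.256 Mbps.
MPEG-4: 3.256 Mbps × 35820 s = 116629.9 Mb = 13.578 GiB.
VP9: 1.916 Mbps × 35820 s = 68631.1 Mb = 7.990 GiB.
Reduction: (1 − 7.990/13.578) × 100 = 41.15%.

41.2%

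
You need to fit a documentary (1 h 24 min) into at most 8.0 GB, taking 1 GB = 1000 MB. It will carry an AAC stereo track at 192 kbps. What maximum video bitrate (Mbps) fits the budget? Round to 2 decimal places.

12.51 Mbps

Budget: 8.0 GB = 64000.0 Mb.
1 h 24 min = 84 min = 5040 s
Total bitrate budget: 64000.0 Mb / 5040 s = 12.698 Mbps.
Audio: 192 kbps = 0.192 Mbps.
Video: 12.698 − 0.192 = 12.506 Mbps.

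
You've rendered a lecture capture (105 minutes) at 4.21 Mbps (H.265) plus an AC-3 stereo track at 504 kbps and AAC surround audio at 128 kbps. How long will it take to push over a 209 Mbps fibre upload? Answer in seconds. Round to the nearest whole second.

146 seconds

105 min = 6300 s
Audio total: 504 + 128 = 632 kbps = 0.632 Mbps.
Total bitrate: 4.842 Mbps.
File: 4.842 Mbps × 6300 s = 30504.6 Mb.
At 209 Mbps: 30504.6 / 209 = 146.0 s ≈ 146 seconds.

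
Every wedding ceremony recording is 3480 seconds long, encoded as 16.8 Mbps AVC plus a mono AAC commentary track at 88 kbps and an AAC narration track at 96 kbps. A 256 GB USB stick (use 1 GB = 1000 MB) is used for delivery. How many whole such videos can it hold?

Audio total: 88 + 96 = 184 kbps = 0.184 Mbps.
Total bitrate: 16.984 Mbps.
Per item: 16.984 Mbps × 3480 s = 59,104 Mb = 7,388 MB.
Capacity: 256 GB = 2,048,000 Mb; 34.65 items → 34 complete.

34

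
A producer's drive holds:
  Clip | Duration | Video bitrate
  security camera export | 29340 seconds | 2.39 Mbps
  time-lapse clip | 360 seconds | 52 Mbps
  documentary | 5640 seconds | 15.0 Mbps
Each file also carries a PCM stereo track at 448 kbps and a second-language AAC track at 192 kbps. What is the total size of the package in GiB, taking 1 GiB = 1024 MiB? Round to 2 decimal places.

22.82 GiB

Audio total: 448 + 192 = 640 kbps = 0.640 Mbps.
security camera export: 3.030 Mbps × 29340 s = 88900.2 Mb
time-lapse clip: 52.640 Mbps × 360 s = 18950.4 Mb
documentary: 15.640 Mbps × 5640 s = 88209.6 Mb
Total: 196060.2 Mb = 24507.5 MB.
= 22.82 GiB.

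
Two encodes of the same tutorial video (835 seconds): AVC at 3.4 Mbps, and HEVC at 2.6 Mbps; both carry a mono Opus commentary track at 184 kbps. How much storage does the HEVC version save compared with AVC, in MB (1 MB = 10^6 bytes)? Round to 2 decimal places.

83.50 MB

Audio: 184 kbps = 0.184 Mbps.
AVC: 3.584 Mbps × 835 s = 2992.6 Mb = 374.080 MB.
HEVC: 2.784 Mbps × 835 s = 2324.6 Mb = 290.580 MB.
Saving: 374.080 − 290.580 = 83.500 MB.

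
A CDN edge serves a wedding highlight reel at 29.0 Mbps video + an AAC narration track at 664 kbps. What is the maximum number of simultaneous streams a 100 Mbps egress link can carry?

3

Audio: 664 kbps = 0.664 Mbps.
Per-viewer media rate: 29.664 Mbps.
100 Mbps = 100.0 Mbps; 100.0 / 29.664 = 3.37 → 3 viewers.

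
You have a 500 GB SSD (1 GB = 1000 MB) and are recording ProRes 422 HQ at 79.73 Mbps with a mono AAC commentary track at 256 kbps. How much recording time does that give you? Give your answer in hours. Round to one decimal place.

Audio: 256 kbps = 0.256 Mbps.
Total bitrate: 79.73 + 0.256 = 79.986 Mbps.
Capacity: 500 GB = 4,000,000 Mb.
Recording time: 4,000,000 / 79.986 = 50,009 s ≈ 13.9 hours.

13.9 hours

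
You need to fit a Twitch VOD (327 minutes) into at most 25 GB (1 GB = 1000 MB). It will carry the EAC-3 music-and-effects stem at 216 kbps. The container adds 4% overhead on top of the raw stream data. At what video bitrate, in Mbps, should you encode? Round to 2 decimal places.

9.59 Mbps

Budget: 25 GB = 200000.0 Mb.
Stream payload after overhead: 200000.0 / 1.04 = 192307.7 Mb.
327 min = 19620 s
Total bitrate budget: 192307.7 Mb / 19620 s = 9.802 Mbps.
Audio: 216 kbps = 0.216 Mbps.
Video: 9.802 − 0.216 = 9.586 Mbps.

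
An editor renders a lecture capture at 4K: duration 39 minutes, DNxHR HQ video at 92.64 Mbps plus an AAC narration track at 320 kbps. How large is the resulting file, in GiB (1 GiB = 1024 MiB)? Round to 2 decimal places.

39 min = 2340 s
Audio: 320 kbps = 0.320 Mbps.
Total bitrate: 92.64 + 0.320 = 92.960 Mbps.
Stream data: 92.960 Mbps × 2340 s = 217526.4 Mb.
217,526 Mb = 27,190,800,000 bytes ÷ 1,073,741,824 = 25.32 GiB.

25.32 GiB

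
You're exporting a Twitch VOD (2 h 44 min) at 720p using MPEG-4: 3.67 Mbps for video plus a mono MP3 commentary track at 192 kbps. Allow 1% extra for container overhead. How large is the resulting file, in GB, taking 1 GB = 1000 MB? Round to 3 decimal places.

4.798 GB

2 h 44 min = 164 min = 9840 s
Audio: 192 kbps = 0.192 Mbps.
Total bitrate: 3.67 + 0.192 = 3.862 Mbps.
Stream data: 3.862 Mbps × 9840 s = 38002.1 Mb.
With 1% container overhead: ×1.01.
38,382 Mb ÷ 8 = 4,798 MB → 4.798 GB.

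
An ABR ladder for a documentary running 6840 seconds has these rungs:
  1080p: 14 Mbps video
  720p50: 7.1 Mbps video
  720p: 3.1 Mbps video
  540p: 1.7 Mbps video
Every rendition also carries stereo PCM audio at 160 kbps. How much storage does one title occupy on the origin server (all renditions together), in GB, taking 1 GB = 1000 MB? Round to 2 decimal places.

Audio: 160 kbps = 0.160 Mbps.
Sum of rendition bitrates: (14+0.160) + (7.1+0.160) + (3.1+0.160) + (1.7+0.160) = 26.540 Mbps.
× 6840 s = 181,534 Mb = 22,692 MB = 22.69 GB.

22.69 GB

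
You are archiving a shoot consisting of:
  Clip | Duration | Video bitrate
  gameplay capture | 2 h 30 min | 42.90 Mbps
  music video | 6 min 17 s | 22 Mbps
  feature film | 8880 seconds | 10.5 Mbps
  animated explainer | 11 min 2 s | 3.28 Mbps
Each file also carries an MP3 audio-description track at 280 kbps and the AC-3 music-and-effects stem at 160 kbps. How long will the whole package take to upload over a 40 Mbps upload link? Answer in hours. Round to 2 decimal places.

3.46 hours

Audio total: 280 + 160 = 440 kbps = 0.440 Mbps.
gameplay capture: 43.340 Mbps × 9000 s = 390060.0 Mb
music video: 22.440 Mbps × 377 s = 8459.9 Mb
feature film: 10.940 Mbps × 8880 s = 97147.2 Mb
animated explainer: 3.720 Mbps × 662 s = 2462.6 Mb
Total: 498129.7 Mb = 62266.2 MB.
At 40 Mbps: 498129.7 / 40 = 12453 s ≈ 3.46 hours.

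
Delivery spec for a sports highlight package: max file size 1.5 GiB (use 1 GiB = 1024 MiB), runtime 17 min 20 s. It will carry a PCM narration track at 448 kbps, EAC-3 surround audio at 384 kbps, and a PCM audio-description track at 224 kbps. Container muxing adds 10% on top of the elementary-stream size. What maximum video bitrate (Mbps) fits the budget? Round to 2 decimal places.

10.21 Mbps

Budget: 1.5 GiB = 12884.9 Mb.
Stream payload after overhead: 12884.9 / 1.10 = 11713.5 Mb.
17 min 20 s = 1040 s
Total bitrate budget: 11713.5 Mb / 1040 s = 11.263 Mbps.
Audio total: 448 + 384 + 224 = 1056 kbps = 1.056 Mbps.
Video: 11.263 − 1.056 = 10.207 Mbps.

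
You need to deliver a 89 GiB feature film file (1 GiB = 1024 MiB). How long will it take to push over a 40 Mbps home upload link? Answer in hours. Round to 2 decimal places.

5.31 hours

File: 89 GiB = 764504.2 Mb.
At 40 Mbps: 764504.2 / 40 = 19112.6 s ≈ 5.31 hours.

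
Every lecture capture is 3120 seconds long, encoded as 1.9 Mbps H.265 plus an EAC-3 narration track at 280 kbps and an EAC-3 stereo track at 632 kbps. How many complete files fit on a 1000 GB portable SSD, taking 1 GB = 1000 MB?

Audio total: 280 + 632 = 912 kbps = 0.912 Mbps.
Total bitrate: 2.812 Mbps.
Per item: 2.812 Mbps × 3120 s = 8,773 Mb = 1,097 MB.
Capacity: 1000 GB = 8,000,000 Mb; 911.84 items → 911 complete.

911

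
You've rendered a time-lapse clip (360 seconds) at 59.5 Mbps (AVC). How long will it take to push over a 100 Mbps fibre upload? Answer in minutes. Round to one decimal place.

3.6 minutes

File: 59.500 Mbps × 360 s = 21420.0 Mb.
At 100 Mbps: 21420.0 / 100 = 214.2 s ≈ 3.57 minutes.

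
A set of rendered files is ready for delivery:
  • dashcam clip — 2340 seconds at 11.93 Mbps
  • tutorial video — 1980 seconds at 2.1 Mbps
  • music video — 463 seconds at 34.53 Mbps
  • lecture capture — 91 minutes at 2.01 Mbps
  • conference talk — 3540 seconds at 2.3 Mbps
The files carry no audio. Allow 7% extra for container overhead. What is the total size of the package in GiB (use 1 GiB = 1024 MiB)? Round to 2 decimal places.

8.37 GiB

dashcam clip: 11.930 Mbps × 2340 s × 1.07 = 29870.3 Mb
tutorial video: 2.100 Mbps × 1980 s × 1.07 = 4449.1 Mb
music video: 34.530 Mbps × 463 s × 1.07 = 17106.5 Mb
lecture capture: 2.010 Mbps × 5460 s × 1.07 = 11742.8 Mb
conference talk: 2.300 Mbps × 3540 s × 1.07 = 8711.9 Mb
Total: 71880.7 Mb = 8985.1 MB.
= 8.368 GiB.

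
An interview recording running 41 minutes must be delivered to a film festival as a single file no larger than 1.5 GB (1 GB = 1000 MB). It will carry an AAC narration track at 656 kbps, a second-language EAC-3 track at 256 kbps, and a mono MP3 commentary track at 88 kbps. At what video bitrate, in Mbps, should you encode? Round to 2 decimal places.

3.88 Mbps

Budget: 1.5 GB = 12000.0 Mb.
41 min = 2460 s
Total bitrate budget: 12000.0 Mb / 2460 s = 4.878 Mbps.
Audio total: 656 + 256 + 88 = 1000 kbps = 1.000 Mbps.
Video: 4.878 − 1.000 = 3.878 Mbps.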